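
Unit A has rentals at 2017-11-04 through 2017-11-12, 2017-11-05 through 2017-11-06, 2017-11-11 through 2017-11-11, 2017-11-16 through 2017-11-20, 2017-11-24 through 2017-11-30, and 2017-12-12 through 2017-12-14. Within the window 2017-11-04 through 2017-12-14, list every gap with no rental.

2017-11-13 through 2017-11-15, 2017-11-21 through 2017-11-23, 2017-12-01 through 2017-12-11

Covered (merged): 2017-11-04 through 2017-11-12, 2017-11-16 through 2017-11-20, 2017-11-24 through 2017-11-30, 2017-12-12 through 2017-12-14.
Complement within 2017-11-04 through 2017-12-14: 2017-11-13 through 2017-11-15, 2017-11-21 through 2017-11-23, 2017-12-01 through 2017-12-11.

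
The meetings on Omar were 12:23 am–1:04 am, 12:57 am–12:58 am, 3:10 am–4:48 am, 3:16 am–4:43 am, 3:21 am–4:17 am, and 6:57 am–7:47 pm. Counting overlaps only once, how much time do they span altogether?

Merged: 12:23 am-1:04 am, 3:10 am-4:48 am, 6:57 am-7:47 pm.
Lengths: 41 min + 1 h 38 min + 12 h 50 min = 15 h 9 min.

15 h 9 min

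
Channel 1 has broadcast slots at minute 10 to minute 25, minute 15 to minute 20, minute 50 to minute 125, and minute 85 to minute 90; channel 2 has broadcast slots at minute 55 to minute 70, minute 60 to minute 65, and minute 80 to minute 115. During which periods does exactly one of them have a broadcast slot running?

Merge the first list: minute 10 to minute 25, minute 50 to minute 125.
Merge the second list: minute 55 to minute 70, minute 80 to minute 115.
Only in the first: minute 10 to minute 25, minute 50 to minute 55, minute 70 to minute 80, minute 115 to minute 125.
Only in the second: none.
Together these are the periods covered by exactly one.

minute 10 to minute 25, minute 50 to minute 55, minute 70 to minute 80, minute 115 to minute 125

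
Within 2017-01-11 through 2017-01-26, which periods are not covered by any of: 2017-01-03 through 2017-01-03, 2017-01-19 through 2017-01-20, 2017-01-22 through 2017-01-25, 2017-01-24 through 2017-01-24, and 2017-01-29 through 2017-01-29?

The merged coverage is 2017-01-03 through 2017-01-03, 2017-01-19 through 2017-01-20, 2017-01-22 through 2017-01-25, 2017-01-29 through 2017-01-29.
Gaps within 2017-01-11 through 2017-01-26: 2017-01-11 through 2017-01-18, 2017-01-21 through 2017-01-21, 2017-01-26 through 2017-01-26.

2017-01-11 through 2017-01-18, 2017-01-21 through 2017-01-21, 2017-01-26 through 2017-01-26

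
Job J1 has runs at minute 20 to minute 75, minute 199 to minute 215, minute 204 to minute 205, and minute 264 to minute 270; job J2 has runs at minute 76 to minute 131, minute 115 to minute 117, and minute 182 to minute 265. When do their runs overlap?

minute 199 to minute 215, minute 264 to minute 265

A, merged: minute 20 to minute 75, minute 199 to minute 215, minute 264 to minute 270.
B, merged: minute 76 to minute 131, minute 182 to minute 265.
minute 20 to minute 75: no overlap with the second set.
minute 199 to minute 215 meets the second set on minute 199 to minute 215.
minute 264 to minute 270 meets the second set on minute 264 to minute 265.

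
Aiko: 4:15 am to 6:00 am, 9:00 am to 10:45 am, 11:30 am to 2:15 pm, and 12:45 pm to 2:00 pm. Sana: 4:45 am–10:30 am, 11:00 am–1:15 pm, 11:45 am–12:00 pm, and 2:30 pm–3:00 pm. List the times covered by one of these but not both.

4:15 am–4:45 am, 6:00 am–9:00 am, 10:30 am–10:45 am, 11:00 am–11:30 am, 1:15 pm–2:15 pm, 2:30 pm–3:00 pm

First set merges to 4:15 am–6:00 am, 9:00 am–10:45 am, 11:30 am–2:15 pm.
Second set merges to 4:45 am–10:30 am, 11:00 am–1:15 pm, 2:30 pm–3:00 pm.
Only in the first: 4:15 am–4:45 am, 10:30 am–10:45 am, 1:15 pm–2:15 pm.
Only in the second: 6:00 am–9:00 am, 11:00 am–11:30 am, 2:30 pm–3:00 pm.
Together these are the periods covered by exactly one.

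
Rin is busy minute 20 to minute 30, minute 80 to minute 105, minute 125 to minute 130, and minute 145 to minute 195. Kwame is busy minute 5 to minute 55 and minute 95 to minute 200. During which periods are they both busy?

minute 20 to minute 30 meets the second set on minute 20 to minute 30.
minute 80 to minute 105 meets the second set on minute 95 to minute 105.
minute 125 to minute 130 meets the second set on minute 125 to minute 130.
minute 145 to minute 195 meets the second set on minute 145 to minute 195.

minute 20 to minute 30, minute 95 to minute 105, minute 125 to minute 130, minute 145 to minute 195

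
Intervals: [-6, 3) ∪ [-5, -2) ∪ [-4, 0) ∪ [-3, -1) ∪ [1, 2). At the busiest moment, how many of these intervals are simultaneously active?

4

Walk the sorted start/end points keeping a running depth.
The depth first hits 4 at -3.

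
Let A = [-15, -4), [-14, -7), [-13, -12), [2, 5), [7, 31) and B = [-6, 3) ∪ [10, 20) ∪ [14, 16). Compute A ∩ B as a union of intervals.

[-6, -4) ∪ [2, 3) ∪ [10, 20)

Merge the first list: [-15, -4), [2, 5), [7, 31).
Merge the second list: [-6, 3), [10, 20).
[-15, -4) ∩ B → [-6, -4).
[2, 5) ∩ B → [2, 3).
[7, 31) ∩ B → [10, 20).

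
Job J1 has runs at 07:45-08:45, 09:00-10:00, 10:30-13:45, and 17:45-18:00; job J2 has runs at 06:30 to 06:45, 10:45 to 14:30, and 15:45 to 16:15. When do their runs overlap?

07:45-08:45 falls entirely outside B.
09:00-10:00 falls entirely outside B.
10:30-13:45 overlaps B on 10:45-13:45.
17:45-18:00 falls entirely outside B.

10:45-13:45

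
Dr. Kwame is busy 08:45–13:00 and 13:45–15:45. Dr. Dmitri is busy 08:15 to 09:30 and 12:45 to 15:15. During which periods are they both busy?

08:45–13:00 overlaps B on 08:45–09:30, 12:45–13:00.
13:45–15:45 overlaps B on 13:45–15:15.

08:45–09:30, 12:45–13:00, 13:45–15:15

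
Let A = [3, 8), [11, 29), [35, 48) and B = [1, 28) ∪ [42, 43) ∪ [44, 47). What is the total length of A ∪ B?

41

A ∪ B = [1, 29), [35, 48).
Total: 28 + 13 = 41.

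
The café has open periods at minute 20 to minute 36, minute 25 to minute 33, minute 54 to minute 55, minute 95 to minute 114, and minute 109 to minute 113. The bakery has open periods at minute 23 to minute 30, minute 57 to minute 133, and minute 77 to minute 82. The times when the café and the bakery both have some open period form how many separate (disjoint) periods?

2

A, merged: minute 20 to minute 36, minute 54 to minute 55, minute 95 to minute 114.
B, merged: minute 23 to minute 30, minute 57 to minute 133.
A ∩ B = minute 23 to minute 30, minute 95 to minute 114.
That is 2 disjoint pieces.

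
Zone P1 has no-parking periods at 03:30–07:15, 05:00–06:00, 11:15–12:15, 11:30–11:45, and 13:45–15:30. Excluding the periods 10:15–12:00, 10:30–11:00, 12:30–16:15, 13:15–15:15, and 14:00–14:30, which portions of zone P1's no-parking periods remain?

03:30-07:15, 12:00-12:15

First set merges to 03:30-07:15, 11:15-12:15, 13:45-15:30.
Second set merges to 10:15-12:00, 12:30-16:15.
03:30-07:15: no B overlap → unchanged.
11:15-12:15 minus B → 12:00-12:15.
13:45-15:30: fully covered by B → removed.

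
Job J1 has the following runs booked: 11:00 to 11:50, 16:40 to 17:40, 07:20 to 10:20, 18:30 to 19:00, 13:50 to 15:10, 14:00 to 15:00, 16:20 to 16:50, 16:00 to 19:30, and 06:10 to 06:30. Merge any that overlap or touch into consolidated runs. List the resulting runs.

Sort by start: 06:10-06:30, 07:20-10:20, 11:00-11:50, 13:50-15:10, 14:00-15:00, 16:00-19:30, 16:20-16:50, 16:40-17:40, 18:30-19:00.
07:20-10:20 is disjoint → start new block.
11:00-11:50 is disjoint → start new block.
13:50-15:10 is disjoint → start new block.
14:00-15:00 overlaps/touches 13:50-15:10 → extend to 13:50-15:10.
16:00-19:30 is disjoint → start new block.
16:20-16:50 overlaps/touches 16:00-19:30 → extend to 16:00-19:30.
16:40-17:40 overlaps/touches 16:00-19:30 → extend to 16:00-19:30.
18:30-19:00 overlaps/touches 16:00-19:30 → extend to 16:00-19:30.

06:10-06:30, 07:20-10:20, 11:00-11:50, 13:50-15:10, 16:00-19:30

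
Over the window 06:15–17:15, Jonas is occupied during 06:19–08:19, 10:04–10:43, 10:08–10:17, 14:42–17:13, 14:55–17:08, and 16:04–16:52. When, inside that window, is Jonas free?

The merged coverage is 06:19–08:19, 10:04–10:43, 14:42–17:13.
Gaps within 06:15–17:15: 06:15–06:19, 08:19–10:04, 10:43–14:42, 17:13–17:15.

06:15–06:19, 08:19–10:04, 10:43–14:42, 17:13–17:15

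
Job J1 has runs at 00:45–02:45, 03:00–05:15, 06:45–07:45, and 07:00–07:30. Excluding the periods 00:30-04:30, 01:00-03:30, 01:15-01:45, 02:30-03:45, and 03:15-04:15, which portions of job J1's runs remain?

Merge the first list: 00:45-02:45, 03:00-05:15, 06:45-07:45.
Merge the second list: 00:30-04:30.
00:45-02:45 lies entirely inside B → drops out.
03:00-05:15 with B removed leaves 04:30-05:15.
06:45-07:45 is untouched.

04:30-05:15, 06:45-07:45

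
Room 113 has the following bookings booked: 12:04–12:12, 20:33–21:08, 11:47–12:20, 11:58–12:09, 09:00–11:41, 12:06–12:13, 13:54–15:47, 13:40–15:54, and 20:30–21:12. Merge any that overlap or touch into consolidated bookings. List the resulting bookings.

Sort by start: 09:00–11:41, 11:47–12:20, 11:58–12:09, 12:04–12:12, 12:06–12:13, 13:40–15:54, 13:54–15:47, 20:30–21:12, 20:33–21:08.
11:47–12:20 is disjoint → start new block.
11:58–12:09 overlaps/touches 11:47–12:20 → extend to 11:47–12:20.
12:04–12:12 overlaps/touches 11:47–12:20 → extend to 11:47–12:20.
12:06–12:13 overlaps/touches 11:47–12:20 → extend to 11:47–12:20.
13:40–15:54 is disjoint → start new block.
13:54–15:47 overlaps/touches 13:40–15:54 → extend to 13:40–15:54.
20:30–21:12 is disjoint → start new block.
20:33–21:08 overlaps/touches 20:30–21:12 → extend to 20:30–21:12.

09:00–11:41, 11:47–12:20, 13:40–15:54, 20:30–21:12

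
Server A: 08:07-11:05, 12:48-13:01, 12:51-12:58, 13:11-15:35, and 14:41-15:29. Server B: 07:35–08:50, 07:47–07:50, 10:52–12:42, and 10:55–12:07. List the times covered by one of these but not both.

Merge the first list: 08:07-11:05, 12:48-13:01, 13:11-15:35.
Merge the second list: 07:35-08:50, 10:52-12:42.
A \ B = 08:50-10:52, 12:48-13:01, 13:11-15:35.
B \ A = 07:35-08:07, 11:05-12:42.
Union of the two gives the symmetric difference.

07:35-08:07, 08:50-10:52, 11:05-12:42, 12:48-13:01, 13:11-15:35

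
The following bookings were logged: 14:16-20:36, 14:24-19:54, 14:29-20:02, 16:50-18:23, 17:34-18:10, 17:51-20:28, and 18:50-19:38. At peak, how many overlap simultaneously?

6

Sweep endpoints in order; track running count of active intervals.
Peak of 6 reached at 17:51.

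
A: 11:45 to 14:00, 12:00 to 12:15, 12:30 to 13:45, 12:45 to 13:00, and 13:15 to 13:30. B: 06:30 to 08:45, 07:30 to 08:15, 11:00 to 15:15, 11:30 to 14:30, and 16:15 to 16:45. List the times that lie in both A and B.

11:45–14:00

First set merges to 11:45–14:00.
Second set merges to 06:30–08:45, 11:00–15:15, 16:15–16:45.
11:45–14:00 ∩ B → 11:45–14:00.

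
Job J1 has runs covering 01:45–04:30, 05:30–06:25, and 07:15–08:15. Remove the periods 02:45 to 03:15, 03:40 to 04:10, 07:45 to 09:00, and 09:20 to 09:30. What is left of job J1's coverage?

01:45–04:30 with B removed leaves 01:45–02:45, 03:15–03:40, 04:10–04:30.
05:30–06:25 is untouched.
07:15–08:15 with B removed leaves 07:15–07:45.

01:45–02:45, 03:15–03:40, 04:10–04:30, 05:30–06:25, 07:15–07:45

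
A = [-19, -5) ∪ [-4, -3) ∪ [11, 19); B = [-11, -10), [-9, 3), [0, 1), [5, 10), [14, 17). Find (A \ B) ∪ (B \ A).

B, merged: [-11, -10), [-9, 3), [5, 10), [14, 17).
A but not B: [-19, -11), [-10, -9), [11, 14), [17, 19).
B but not A: [-5, -4), [-3, 3), [5, 10).
Combining gives A △ B.

[-19, -11) ∪ [-10, -9) ∪ [-5, -4) ∪ [-3, 3) ∪ [5, 10) ∪ [11, 14) ∪ [17, 19)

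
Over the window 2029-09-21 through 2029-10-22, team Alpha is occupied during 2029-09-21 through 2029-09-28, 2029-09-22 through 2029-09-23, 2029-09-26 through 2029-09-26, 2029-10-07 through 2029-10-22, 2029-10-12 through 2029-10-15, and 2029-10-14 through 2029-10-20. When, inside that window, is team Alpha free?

2029-09-29 through 2029-10-06

The merged coverage is 2029-09-21 through 2029-09-28, 2029-10-07 through 2029-10-22.
Complement within 2029-09-21 through 2029-10-22: 2029-09-29 through 2029-10-06.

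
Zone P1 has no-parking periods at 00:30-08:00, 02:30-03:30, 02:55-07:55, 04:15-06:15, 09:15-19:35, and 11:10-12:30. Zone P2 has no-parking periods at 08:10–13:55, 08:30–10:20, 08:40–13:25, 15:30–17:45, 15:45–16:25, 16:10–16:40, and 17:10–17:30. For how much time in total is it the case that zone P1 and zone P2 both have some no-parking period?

6 h 55 min

A, merged: 00:30–08:00, 09:15–19:35.
B, merged: 08:10–13:55, 15:30–17:45.
A ∩ B = 09:15–13:55, 15:30–17:45.
Total: 4 h 40 min + 2 h 15 min = 6 h 55 min.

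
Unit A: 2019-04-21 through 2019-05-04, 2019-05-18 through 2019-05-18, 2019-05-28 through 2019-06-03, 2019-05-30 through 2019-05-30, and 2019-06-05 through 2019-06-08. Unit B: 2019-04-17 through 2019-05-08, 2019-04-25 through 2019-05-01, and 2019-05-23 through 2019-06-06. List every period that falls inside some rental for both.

First set merges to 2019-04-21 through 2019-05-04, 2019-05-18 through 2019-05-18, 2019-05-28 through 2019-06-03, 2019-06-05 through 2019-06-08.
Second set merges to 2019-04-17 through 2019-05-08, 2019-05-23 through 2019-06-06.
2019-04-21 through 2019-05-04 ∩ B → 2019-04-21 through 2019-05-04.
2019-05-18 through 2019-05-18 meets no B interval.
2019-05-28 through 2019-06-03 ∩ B → 2019-05-28 through 2019-06-03.
2019-06-05 through 2019-06-08 ∩ B → 2019-06-05 through 2019-06-06.

2019-04-21 through 2019-05-04, 2019-05-28 through 2019-06-03, 2019-06-05 through 2019-06-06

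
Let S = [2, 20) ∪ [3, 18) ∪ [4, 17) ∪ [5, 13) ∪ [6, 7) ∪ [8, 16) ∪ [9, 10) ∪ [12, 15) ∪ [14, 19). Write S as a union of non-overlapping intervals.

[3, 18) overlaps/touches [2, 20) → extend to [2, 20).
[4, 17) overlaps/touches [2, 20) → extend to [2, 20).
[5, 13) overlaps/touches [2, 20) → extend to [2, 20).
[6, 7) overlaps/touches [2, 20) → extend to [2, 20).
[8, 16) overlaps/touches [2, 20) → extend to [2, 20).
[9, 10) overlaps/touches [2, 20) → extend to [2, 20).
[12, 15) overlaps/touches [2, 20) → extend to [2, 20).
[14, 19) overlaps/touches [2, 20) → extend to [2, 20).

[2, 20)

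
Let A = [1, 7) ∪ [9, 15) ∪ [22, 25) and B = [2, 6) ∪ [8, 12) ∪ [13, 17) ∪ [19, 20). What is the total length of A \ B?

6

A \ B = [1, 2), [6, 7), [12, 13), [22, 25).
Total: 1 + 1 + 1 + 3 = 6.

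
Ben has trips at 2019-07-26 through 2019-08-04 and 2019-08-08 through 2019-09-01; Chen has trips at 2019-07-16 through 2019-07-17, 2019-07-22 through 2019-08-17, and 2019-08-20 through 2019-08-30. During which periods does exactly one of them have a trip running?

2019-07-16 through 2019-07-17, 2019-07-22 through 2019-07-25, 2019-08-05 through 2019-08-07, 2019-08-18 through 2019-08-19, 2019-08-31 through 2019-09-01

A but not B: 2019-08-18 through 2019-08-19, 2019-08-31 through 2019-09-01.
B but not A: 2019-07-16 through 2019-07-17, 2019-07-22 through 2019-07-25, 2019-08-05 through 2019-08-07.
Combining gives A △ B.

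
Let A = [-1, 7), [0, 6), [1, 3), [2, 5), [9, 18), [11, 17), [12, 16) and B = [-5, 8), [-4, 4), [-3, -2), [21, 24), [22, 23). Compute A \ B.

Merge the first list: [-1, 7), [9, 18).
Merge the second list: [-5, 8), [21, 24).
[-1, 7): fully covered by B → removed.
[9, 18): no B overlap → unchanged.

[9, 18)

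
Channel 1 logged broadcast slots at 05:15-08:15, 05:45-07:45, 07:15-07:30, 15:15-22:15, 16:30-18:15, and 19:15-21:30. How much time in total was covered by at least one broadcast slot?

Merged: 05:15-08:15, 15:15-22:15.
Lengths: 3 h + 7 h = 10 h.

10 h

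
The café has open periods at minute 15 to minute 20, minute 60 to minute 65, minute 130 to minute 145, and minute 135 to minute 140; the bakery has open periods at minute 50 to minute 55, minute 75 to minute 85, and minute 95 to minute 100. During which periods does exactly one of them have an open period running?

A, merged: minute 15 to minute 20, minute 60 to minute 65, minute 130 to minute 145.
A but not B: minute 15 to minute 20, minute 60 to minute 65, minute 130 to minute 145.
B but not A: minute 50 to minute 55, minute 75 to minute 85, minute 95 to minute 100.
Combining gives A △ B.

minute 15 to minute 20, minute 50 to minute 55, minute 60 to minute 65, minute 75 to minute 85, minute 95 to minute 100, minute 130 to minute 145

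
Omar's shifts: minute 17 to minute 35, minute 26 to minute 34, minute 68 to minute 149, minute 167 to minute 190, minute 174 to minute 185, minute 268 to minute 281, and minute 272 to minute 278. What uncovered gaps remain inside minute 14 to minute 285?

minute 14 to minute 17, minute 35 to minute 68, minute 149 to minute 167, minute 190 to minute 268, minute 281 to minute 285

The merged coverage is minute 17 to minute 35, minute 68 to minute 149, minute 167 to minute 190, minute 268 to minute 281.
Uncovered inside minute 14 to minute 285: minute 14 to minute 17, minute 35 to minute 68, minute 149 to minute 167, minute 190 to minute 268, minute 281 to minute 285.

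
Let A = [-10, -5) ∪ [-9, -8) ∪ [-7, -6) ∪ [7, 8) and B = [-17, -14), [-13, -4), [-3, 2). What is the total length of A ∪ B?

18

A, merged: [-10, -5), [7, 8).
A ∪ B = [-17, -14), [-13, -4), [-3, 2), [7, 8).
Total: 3 + 9 + 5 + 1 = 18.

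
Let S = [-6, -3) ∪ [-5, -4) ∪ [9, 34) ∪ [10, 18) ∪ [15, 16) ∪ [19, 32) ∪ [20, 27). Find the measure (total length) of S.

28

Merged: [-6, -3), [9, 34).
Lengths: 3 + 25 = 28.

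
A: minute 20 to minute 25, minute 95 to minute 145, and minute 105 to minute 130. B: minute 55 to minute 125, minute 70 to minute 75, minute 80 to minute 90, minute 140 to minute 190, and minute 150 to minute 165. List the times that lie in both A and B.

A, merged: minute 20 to minute 25, minute 95 to minute 145.
B, merged: minute 55 to minute 125, minute 140 to minute 190.
minute 20 to minute 25 falls entirely outside B.
minute 95 to minute 145 overlaps B on minute 95 to minute 125, minute 140 to minute 145.

minute 95 to minute 125, minute 140 to minute 145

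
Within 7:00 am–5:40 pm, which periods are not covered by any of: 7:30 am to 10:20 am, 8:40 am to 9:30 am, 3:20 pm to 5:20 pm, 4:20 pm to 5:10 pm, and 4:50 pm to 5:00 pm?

Covered (merged): 7:30 am–10:20 am, 3:20 pm–5:20 pm.
Gaps within 7:00 am–5:40 pm: 7:00 am–7:30 am, 10:20 am–3:20 pm, 5:20 pm–5:40 pm.

7:00 am–7:30 am, 10:20 am–3:20 pm, 5:20 pm–5:40 pm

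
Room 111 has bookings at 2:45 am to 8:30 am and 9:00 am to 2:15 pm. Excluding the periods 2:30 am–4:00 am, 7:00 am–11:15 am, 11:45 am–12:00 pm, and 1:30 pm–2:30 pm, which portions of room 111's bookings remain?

4:00 am–7:00 am, 11:15 am–11:45 am, 12:00 pm–1:30 pm

2:45 am–8:30 am with B removed leaves 4:00 am–7:00 am.
9:00 am–2:15 pm with B removed leaves 11:15 am–11:45 am, 12:00 pm–1:30 pm.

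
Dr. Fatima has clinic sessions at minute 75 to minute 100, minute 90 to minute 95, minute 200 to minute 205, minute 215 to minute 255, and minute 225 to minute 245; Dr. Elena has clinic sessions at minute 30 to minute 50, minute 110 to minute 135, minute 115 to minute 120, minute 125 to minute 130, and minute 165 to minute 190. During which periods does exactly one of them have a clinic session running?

A, merged: minute 75 to minute 100, minute 200 to minute 205, minute 215 to minute 255.
B, merged: minute 30 to minute 50, minute 110 to minute 135, minute 165 to minute 190.
A but not B: minute 75 to minute 100, minute 200 to minute 205, minute 215 to minute 255.
B but not A: minute 30 to minute 50, minute 110 to minute 135, minute 165 to minute 190.
Combining gives A △ B.

minute 30 to minute 50, minute 75 to minute 100, minute 110 to minute 135, minute 165 to minute 190, minute 200 to minute 205, minute 215 to minute 255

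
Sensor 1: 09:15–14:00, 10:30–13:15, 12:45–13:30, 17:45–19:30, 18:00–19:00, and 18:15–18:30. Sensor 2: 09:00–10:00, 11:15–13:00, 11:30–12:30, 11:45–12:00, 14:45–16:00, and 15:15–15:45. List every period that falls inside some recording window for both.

09:15–10:00, 11:15–13:00

A, merged: 09:15–14:00, 17:45–19:30.
B, merged: 09:00–10:00, 11:15–13:00, 14:45–16:00.
09:15–14:00 ∩ B → 09:15–10:00, 11:15–13:00.
17:45–19:30 meets no B interval.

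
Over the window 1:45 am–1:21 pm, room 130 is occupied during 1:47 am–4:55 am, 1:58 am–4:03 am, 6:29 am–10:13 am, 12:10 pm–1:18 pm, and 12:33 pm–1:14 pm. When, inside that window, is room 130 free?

1:45 am–1:47 am, 4:55 am–6:29 am, 10:13 am–12:10 pm, 1:18 pm–1:21 pm

Covered (merged): 1:47 am–4:55 am, 6:29 am–10:13 am, 12:10 pm–1:18 pm.
Gaps within 1:45 am–1:21 pm: 1:45 am–1:47 am, 4:55 am–6:29 am, 10:13 am–12:10 pm, 1:18 pm–1:21 pm.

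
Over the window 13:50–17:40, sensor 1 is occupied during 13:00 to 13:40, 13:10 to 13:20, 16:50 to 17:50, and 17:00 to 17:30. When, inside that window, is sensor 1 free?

13:50–16:50

Covered (merged): 13:00–13:40, 16:50–17:50.
Uncovered inside 13:50–17:40: 13:50–16:50.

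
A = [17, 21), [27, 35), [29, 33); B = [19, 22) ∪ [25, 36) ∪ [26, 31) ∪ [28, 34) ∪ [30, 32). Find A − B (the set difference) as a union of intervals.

[17, 19)

First set merges to [17, 21), [27, 35).
Second set merges to [19, 22), [25, 36).
[17, 21) \ B = [17, 19).
[27, 35): entirely removed.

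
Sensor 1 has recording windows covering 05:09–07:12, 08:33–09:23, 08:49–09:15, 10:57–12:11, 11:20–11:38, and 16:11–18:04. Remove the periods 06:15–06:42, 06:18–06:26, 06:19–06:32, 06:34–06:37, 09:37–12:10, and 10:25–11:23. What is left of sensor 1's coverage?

05:09–06:15, 06:42–07:12, 08:33–09:23, 12:10–12:11, 16:11–18:04

First set merges to 05:09–07:12, 08:33–09:23, 10:57–12:11, 16:11–18:04.
Second set merges to 06:15–06:42, 09:37–12:10.
05:09–07:12 \ B = 05:09–06:15, 06:42–07:12.
08:33–09:23: nothing removed.
10:57–12:11 \ B = 12:10–12:11.
16:11–18:04: nothing removed.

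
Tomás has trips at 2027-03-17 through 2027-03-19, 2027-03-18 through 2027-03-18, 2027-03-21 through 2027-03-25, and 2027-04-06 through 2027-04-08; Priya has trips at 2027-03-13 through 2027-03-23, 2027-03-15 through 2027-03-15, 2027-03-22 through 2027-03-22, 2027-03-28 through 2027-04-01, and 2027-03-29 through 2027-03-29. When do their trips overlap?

2027-03-17 through 2027-03-19, 2027-03-21 through 2027-03-23

First set merges to 2027-03-17 through 2027-03-19, 2027-03-21 through 2027-03-25, 2027-04-06 through 2027-04-08.
Second set merges to 2027-03-13 through 2027-03-23, 2027-03-28 through 2027-04-01.
2027-03-17 through 2027-03-19 ∩ B → 2027-03-17 through 2027-03-19.
2027-03-21 through 2027-03-25 ∩ B → 2027-03-21 through 2027-03-23.
2027-04-06 through 2027-04-08 meets no B interval.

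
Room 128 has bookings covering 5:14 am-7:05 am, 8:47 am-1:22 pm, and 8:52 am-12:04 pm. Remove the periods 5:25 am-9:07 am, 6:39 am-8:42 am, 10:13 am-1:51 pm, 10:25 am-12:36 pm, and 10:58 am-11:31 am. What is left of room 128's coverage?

5:14 am–5:25 am, 9:07 am–10:13 am

A, merged: 5:14 am–7:05 am, 8:47 am–1:22 pm.
B, merged: 5:25 am–9:07 am, 10:13 am–1:51 pm.
5:14 am–7:05 am \ B = 5:14 am–5:25 am.
8:47 am–1:22 pm \ B = 9:07 am–10:13 am.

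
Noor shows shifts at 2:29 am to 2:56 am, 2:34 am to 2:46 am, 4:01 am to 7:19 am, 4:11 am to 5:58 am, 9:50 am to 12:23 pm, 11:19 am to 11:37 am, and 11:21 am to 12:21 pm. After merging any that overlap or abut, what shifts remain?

2:29 am–2:56 am, 4:01 am–7:19 am, 9:50 am–12:23 pm

2:34 am–2:46 am overlaps/touches 2:29 am–2:56 am → extend to 2:29 am–2:56 am.
4:01 am–7:19 am is disjoint → start new block.
4:11 am–5:58 am overlaps/touches 4:01 am–7:19 am → extend to 4:01 am–7:19 am.
9:50 am–12:23 pm is disjoint → start new block.
11:19 am–11:37 am overlaps/touches 9:50 am–12:23 pm → extend to 9:50 am–12:23 pm.
11:21 am–12:21 pm overlaps/touches 9:50 am–12:23 pm → extend to 9:50 am–12:23 pm.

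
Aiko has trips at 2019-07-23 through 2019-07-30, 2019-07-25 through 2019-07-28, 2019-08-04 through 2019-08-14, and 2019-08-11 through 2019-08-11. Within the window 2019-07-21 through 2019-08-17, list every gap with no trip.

2019-07-21 through 2019-07-22, 2019-07-31 through 2019-08-03, 2019-08-15 through 2019-08-17

Covered (merged): 2019-07-23 through 2019-07-30, 2019-08-04 through 2019-08-14.
Gaps within 2019-07-21 through 2019-08-17: 2019-07-21 through 2019-07-22, 2019-07-31 through 2019-08-03, 2019-08-15 through 2019-08-17.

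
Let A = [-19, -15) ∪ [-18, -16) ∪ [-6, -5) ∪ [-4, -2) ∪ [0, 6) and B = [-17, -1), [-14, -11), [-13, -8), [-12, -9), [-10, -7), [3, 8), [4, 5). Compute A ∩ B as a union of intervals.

Merge the first list: [-19, -15), [-6, -5), [-4, -2), [0, 6).
Merge the second list: [-17, -1), [3, 8).
[-19, -15) ∩ B → [-17, -15).
[-6, -5) ∩ B → [-6, -5).
[-4, -2) ∩ B → [-4, -2).
[0, 6) ∩ B → [3, 6).

[-17, -15) ∪ [-6, -5) ∪ [-4, -2) ∪ [3, 6)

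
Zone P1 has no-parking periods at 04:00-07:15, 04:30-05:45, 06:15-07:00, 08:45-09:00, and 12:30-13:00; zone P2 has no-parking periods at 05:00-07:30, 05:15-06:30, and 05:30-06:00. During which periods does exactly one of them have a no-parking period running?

04:00-05:00, 07:15-07:30, 08:45-09:00, 12:30-13:00

Merge the first list: 04:00-07:15, 08:45-09:00, 12:30-13:00.
Merge the second list: 05:00-07:30.
A \ B = 04:00-05:00, 08:45-09:00, 12:30-13:00.
B \ A = 07:15-07:30.
Union of the two gives the symmetric difference.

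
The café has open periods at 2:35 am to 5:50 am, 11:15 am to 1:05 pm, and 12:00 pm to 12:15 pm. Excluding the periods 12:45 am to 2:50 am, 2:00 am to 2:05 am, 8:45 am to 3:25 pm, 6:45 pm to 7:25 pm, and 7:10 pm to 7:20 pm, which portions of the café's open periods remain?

First set merges to 2:35 am-5:50 am, 11:15 am-1:05 pm.
Second set merges to 12:45 am-2:50 am, 8:45 am-3:25 pm, 6:45 pm-7:25 pm.
2:35 am-5:50 am with B removed leaves 2:50 am-5:50 am.
11:15 am-1:05 pm lies entirely inside B → drops out.

2:50 am-5:50 am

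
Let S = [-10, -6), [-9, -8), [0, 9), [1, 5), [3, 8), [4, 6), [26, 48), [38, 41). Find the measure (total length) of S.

Merged: [-10, -6), [0, 9), [26, 48).
Lengths: 4 + 9 + 22 = 35.

35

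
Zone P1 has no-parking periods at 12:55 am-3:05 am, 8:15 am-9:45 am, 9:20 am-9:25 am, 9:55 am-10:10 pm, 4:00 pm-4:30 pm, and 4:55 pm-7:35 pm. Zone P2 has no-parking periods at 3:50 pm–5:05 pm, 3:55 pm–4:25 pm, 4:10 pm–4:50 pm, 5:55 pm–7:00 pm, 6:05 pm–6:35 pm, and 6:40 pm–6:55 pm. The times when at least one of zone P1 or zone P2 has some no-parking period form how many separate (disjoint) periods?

A, merged: 12:55 am-3:05 am, 8:15 am-9:45 am, 9:55 am-10:10 pm.
B, merged: 3:50 pm-5:05 pm, 5:55 pm-7:00 pm.
A ∪ B = 12:55 am-3:05 am, 8:15 am-9:45 am, 9:55 am-10:10 pm.
That is 3 disjoint pieces.

3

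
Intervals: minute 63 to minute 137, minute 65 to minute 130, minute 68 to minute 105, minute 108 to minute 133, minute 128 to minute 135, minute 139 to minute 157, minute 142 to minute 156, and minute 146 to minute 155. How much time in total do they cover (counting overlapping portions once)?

Merged: minute 63 to minute 137, minute 139 to minute 157.
Lengths: 74 minutes + 18 minutes = 92 minutes.

92 minutes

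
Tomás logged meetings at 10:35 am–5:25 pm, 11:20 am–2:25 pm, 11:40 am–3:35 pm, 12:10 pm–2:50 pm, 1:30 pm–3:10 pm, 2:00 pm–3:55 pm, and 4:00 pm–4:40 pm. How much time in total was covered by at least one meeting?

Merged: 10:35 am-5:25 pm.
Length: 6 h 50 min.

6 h 50 min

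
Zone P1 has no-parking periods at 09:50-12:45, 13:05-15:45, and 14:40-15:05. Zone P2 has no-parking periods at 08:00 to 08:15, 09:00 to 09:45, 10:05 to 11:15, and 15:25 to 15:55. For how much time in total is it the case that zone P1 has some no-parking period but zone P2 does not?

First set merges to 09:50-12:45, 13:05-15:45.
A \ B = 09:50-10:05, 11:15-12:45, 13:05-15:25.
Total: 15 min + 1 h 30 min + 2 h 20 min = 4 h 5 min.

4 h 5 min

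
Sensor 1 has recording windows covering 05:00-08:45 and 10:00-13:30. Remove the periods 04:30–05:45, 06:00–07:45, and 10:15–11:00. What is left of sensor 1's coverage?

05:00-08:45 with B removed leaves 05:45-06:00, 07:45-08:45.
10:00-13:30 with B removed leaves 10:00-10:15, 11:00-13:30.

05:45-06:00, 07:45-08:45, 10:00-10:15, 11:00-13:30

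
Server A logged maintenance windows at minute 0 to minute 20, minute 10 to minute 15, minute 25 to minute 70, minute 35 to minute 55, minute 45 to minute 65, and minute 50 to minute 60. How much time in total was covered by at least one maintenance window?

65 minutes

Merged: minute 0 to minute 20, minute 25 to minute 70.
Lengths: 20 minutes + 45 minutes = 65 minutes.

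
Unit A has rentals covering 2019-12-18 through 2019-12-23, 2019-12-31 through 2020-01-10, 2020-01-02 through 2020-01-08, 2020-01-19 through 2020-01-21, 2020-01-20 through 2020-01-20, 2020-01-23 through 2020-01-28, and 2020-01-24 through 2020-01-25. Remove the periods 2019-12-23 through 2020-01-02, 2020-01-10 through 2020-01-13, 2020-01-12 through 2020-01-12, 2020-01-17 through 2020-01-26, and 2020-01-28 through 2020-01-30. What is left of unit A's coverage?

2019-12-18 through 2019-12-22, 2020-01-03 through 2020-01-09, 2020-01-27 through 2020-01-27

First set merges to 2019-12-18 through 2019-12-23, 2019-12-31 through 2020-01-10, 2020-01-19 through 2020-01-21, 2020-01-23 through 2020-01-28.
Second set merges to 2019-12-23 through 2020-01-02, 2020-01-10 through 2020-01-13, 2020-01-17 through 2020-01-26, 2020-01-28 through 2020-01-30.
2019-12-18 through 2019-12-23 with B removed leaves 2019-12-18 through 2019-12-22.
2019-12-31 through 2020-01-10 with B removed leaves 2020-01-03 through 2020-01-09.
2020-01-19 through 2020-01-21 lies entirely inside B → drops out.
2020-01-23 through 2020-01-28 with B removed leaves 2020-01-27 through 2020-01-27.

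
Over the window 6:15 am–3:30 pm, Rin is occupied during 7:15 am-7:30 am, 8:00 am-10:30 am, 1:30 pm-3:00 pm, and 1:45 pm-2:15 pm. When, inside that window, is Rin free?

After merging, the occupied span is 7:15 am-7:30 am, 8:00 am-10:30 am, 1:30 pm-3:00 pm.
Uncovered inside 6:15 am-3:30 pm: 6:15 am-7:15 am, 7:30 am-8:00 am, 10:30 am-1:30 pm, 3:00 pm-3:30 pm.

6:15 am-7:15 am, 7:30 am-8:00 am, 10:30 am-1:30 pm, 3:00 pm-3:30 pm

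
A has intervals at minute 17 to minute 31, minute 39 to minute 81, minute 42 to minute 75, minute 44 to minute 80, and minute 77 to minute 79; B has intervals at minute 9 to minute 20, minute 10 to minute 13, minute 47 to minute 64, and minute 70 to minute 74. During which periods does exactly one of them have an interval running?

First set merges to minute 17 to minute 31, minute 39 to minute 81.
Second set merges to minute 9 to minute 20, minute 47 to minute 64, minute 70 to minute 74.
Only in the first: minute 20 to minute 31, minute 39 to minute 47, minute 64 to minute 70, minute 74 to minute 81.
Only in the second: minute 9 to minute 17.
Together these are the periods covered by exactly one.

minute 9 to minute 17, minute 20 to minute 31, minute 39 to minute 47, minute 64 to minute 70, minute 74 to minute 81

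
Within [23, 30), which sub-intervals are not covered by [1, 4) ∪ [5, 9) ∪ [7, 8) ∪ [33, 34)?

The merged coverage is [1, 4), [5, 9), [33, 34).
Uncovered inside [23, 30): [23, 30).

[23, 30)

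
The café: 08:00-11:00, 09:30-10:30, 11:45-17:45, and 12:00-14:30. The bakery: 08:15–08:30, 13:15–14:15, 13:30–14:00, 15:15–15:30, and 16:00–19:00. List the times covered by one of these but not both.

08:00–08:15, 08:30–11:00, 11:45–13:15, 14:15–15:15, 15:30–16:00, 17:45–19:00

First set merges to 08:00–11:00, 11:45–17:45.
Second set merges to 08:15–08:30, 13:15–14:15, 15:15–15:30, 16:00–19:00.
A but not B: 08:00–08:15, 08:30–11:00, 11:45–13:15, 14:15–15:15, 15:30–16:00.
B but not A: 17:45–19:00.
Combining gives A △ B.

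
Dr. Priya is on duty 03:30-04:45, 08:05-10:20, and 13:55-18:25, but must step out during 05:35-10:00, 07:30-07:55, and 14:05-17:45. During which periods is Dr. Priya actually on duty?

03:30–04:45, 10:00–10:20, 13:55–14:05, 17:45–18:25

Merge the second list: 05:35–10:00, 14:05–17:45.
03:30–04:45: no B overlap → unchanged.
08:05–10:20 minus B → 10:00–10:20.
13:55–18:25 minus B → 13:55–14:05, 17:45–18:25.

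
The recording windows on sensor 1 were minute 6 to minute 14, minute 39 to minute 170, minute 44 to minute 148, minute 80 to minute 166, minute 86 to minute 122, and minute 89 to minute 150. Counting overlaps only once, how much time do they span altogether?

Merged: minute 6 to minute 14, minute 39 to minute 170.
Lengths: 8 minutes + 131 minutes = 139 minutes.

139 minutes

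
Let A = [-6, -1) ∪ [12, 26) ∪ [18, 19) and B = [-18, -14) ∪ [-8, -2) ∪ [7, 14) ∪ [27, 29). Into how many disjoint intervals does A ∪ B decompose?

Merge the first list: [-6, -1), [12, 26).
A ∪ B = [-18, -14), [-8, -1), [7, 26), [27, 29).
That is 4 disjoint pieces.

4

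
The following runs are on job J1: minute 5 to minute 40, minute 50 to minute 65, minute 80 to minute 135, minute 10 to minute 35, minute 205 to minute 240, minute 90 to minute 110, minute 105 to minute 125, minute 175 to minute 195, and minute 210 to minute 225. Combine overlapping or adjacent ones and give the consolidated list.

minute 5 to minute 40, minute 50 to minute 65, minute 80 to minute 135, minute 175 to minute 195, minute 205 to minute 240

Sort by start: minute 5 to minute 40, minute 10 to minute 35, minute 50 to minute 65, minute 80 to minute 135, minute 90 to minute 110, minute 105 to minute 125, minute 175 to minute 195, minute 205 to minute 240, minute 210 to minute 225.
minute 10 to minute 35 overlaps/touches minute 5 to minute 40 → extend to minute 5 to minute 40.
minute 50 to minute 65 is disjoint → start new block.
minute 80 to minute 135 is disjoint → start new block.
minute 90 to minute 110 overlaps/touches minute 80 to minute 135 → extend to minute 80 to minute 135.
minute 105 to minute 125 overlaps/touches minute 80 to minute 135 → extend to minute 80 to minute 135.
minute 175 to minute 195 is disjoint → start new block.
minute 205 to minute 240 is disjoint → start new block.
minute 210 to minute 225 overlaps/touches minute 205 to minute 240 → extend to minute 205 to minute 240.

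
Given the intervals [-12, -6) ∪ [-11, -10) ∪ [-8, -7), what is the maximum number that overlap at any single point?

2

Walk the sorted start/end points keeping a running depth.
The depth first hits 2 at -11.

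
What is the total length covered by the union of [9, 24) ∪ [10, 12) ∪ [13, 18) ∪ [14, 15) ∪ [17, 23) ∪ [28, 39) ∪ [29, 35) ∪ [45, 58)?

39

Merged: [9, 24), [28, 39), [45, 58).
Lengths: 15 + 11 + 13 = 39.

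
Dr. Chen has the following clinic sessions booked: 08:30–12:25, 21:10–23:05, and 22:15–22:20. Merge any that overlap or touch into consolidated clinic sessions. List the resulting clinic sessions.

21:10–23:05 is disjoint → start new block.
22:15–22:20 overlaps/touches 21:10–23:05 → extend to 21:10–23:05.

08:30–12:25, 21:10–23:05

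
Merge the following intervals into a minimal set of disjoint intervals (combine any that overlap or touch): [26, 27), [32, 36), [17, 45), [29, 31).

[17, 45)

Sort by start: [17, 45), [26, 27), [29, 31), [32, 36).
[26, 27) overlaps/touches [17, 45) → extend to [17, 45).
[29, 31) overlaps/touches [17, 45) → extend to [17, 45).
[32, 36) overlaps/touches [17, 45) → extend to [17, 45).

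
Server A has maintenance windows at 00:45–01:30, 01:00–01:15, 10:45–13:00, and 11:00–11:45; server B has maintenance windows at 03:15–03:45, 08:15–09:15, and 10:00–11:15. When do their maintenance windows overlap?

10:45-11:15

A, merged: 00:45-01:30, 10:45-13:00.
00:45-01:30 falls entirely outside B.
10:45-13:00 overlaps B on 10:45-11:15.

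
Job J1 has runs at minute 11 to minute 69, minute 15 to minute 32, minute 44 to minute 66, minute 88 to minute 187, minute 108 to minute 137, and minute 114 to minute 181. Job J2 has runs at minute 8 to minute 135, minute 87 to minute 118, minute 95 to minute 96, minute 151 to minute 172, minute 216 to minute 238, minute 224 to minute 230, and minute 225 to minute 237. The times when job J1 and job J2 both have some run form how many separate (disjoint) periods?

3

First set merges to minute 11 to minute 69, minute 88 to minute 187.
Second set merges to minute 8 to minute 135, minute 151 to minute 172, minute 216 to minute 238.
A ∩ B = minute 11 to minute 69, minute 88 to minute 135, minute 151 to minute 172.
That is 3 disjoint pieces.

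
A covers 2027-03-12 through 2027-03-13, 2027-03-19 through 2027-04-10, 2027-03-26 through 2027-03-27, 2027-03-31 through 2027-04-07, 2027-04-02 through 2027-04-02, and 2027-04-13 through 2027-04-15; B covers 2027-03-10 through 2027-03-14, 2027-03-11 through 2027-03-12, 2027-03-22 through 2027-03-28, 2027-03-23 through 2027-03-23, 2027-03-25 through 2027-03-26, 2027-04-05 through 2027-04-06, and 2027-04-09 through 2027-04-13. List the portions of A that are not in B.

First set merges to 2027-03-12 through 2027-03-13, 2027-03-19 through 2027-04-10, 2027-04-13 through 2027-04-15.
Second set merges to 2027-03-10 through 2027-03-14, 2027-03-22 through 2027-03-28, 2027-04-05 through 2027-04-06, 2027-04-09 through 2027-04-13.
2027-03-12 through 2027-03-13: entirely removed.
2027-03-19 through 2027-04-10 \ B = 2027-03-19 through 2027-03-21, 2027-03-29 through 2027-04-04, 2027-04-07 through 2027-04-08.
2027-04-13 through 2027-04-15 \ B = 2027-04-14 through 2027-04-15.

2027-03-19 through 2027-03-21, 2027-03-29 through 2027-04-04, 2027-04-07 through 2027-04-08, 2027-04-14 through 2027-04-15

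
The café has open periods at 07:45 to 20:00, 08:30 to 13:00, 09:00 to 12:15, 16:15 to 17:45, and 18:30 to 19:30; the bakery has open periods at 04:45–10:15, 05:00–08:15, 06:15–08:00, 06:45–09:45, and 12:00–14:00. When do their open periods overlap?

Merge the first list: 07:45–20:00.
Merge the second list: 04:45–10:15, 12:00–14:00.
07:45–20:00 meets the second set on 07:45–10:15, 12:00–14:00.

07:45–10:15, 12:00–14:00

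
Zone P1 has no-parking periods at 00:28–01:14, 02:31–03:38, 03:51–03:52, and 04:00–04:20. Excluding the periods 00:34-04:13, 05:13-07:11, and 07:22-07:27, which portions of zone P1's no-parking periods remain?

00:28–00:34, 04:13–04:20

00:28–01:14 minus B → 00:28–00:34.
02:31–03:38: fully covered by B → removed.
03:51–03:52: fully covered by B → removed.
04:00–04:20 minus B → 04:13–04:20.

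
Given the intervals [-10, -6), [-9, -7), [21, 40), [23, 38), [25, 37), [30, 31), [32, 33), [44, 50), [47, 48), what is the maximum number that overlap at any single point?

At 30, 4 of the intervals are simultaneously active.
No point has more.

4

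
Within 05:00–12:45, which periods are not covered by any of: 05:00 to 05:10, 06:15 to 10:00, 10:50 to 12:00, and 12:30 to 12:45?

05:10–06:15, 10:00–10:50, 12:00–12:30

After merging, the occupied span is 05:00–05:10, 06:15–10:00, 10:50–12:00, 12:30–12:45.
Uncovered inside 05:00–12:45: 05:10–06:15, 10:00–10:50, 12:00–12:30.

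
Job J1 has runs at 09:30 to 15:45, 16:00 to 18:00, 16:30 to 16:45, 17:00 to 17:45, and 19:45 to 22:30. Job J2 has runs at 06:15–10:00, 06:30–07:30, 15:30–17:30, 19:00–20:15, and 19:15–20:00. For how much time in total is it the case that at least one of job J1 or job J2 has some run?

First set merges to 09:30–15:45, 16:00–18:00, 19:45–22:30.
Second set merges to 06:15–10:00, 15:30–17:30, 19:00–20:15.
A ∪ B = 06:15–18:00, 19:00–22:30.
Total: 11 h 45 min + 3 h 30 min = 15 h 15 min.

15 h 15 min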